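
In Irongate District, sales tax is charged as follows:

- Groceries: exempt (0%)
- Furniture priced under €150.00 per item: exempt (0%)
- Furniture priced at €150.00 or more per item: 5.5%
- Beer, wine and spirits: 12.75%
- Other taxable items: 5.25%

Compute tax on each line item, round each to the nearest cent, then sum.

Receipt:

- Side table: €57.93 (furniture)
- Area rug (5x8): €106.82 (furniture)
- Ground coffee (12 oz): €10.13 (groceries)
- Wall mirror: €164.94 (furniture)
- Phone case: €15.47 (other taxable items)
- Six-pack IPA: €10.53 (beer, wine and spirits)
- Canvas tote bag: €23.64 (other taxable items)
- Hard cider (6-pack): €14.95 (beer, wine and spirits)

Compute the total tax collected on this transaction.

Side table €57.93: furniture, under €150.00 → 0% → €0.00
Area rug (5x8) €106.82: furniture, under €150.00 → 0% → €0.00
Ground coffee (12 oz) €10.13: groceries → 0% → €0.00
Wall mirror €164.94: furniture, €150.00 or more → 5.5% → €9.07
Phone case €15.47: other taxable items → 5.25% → €0.81
Six-pack IPA €10.53: beer, wine and spirits → 12.75% → €1.34
Canvas tote bag €23.64: other taxable items → 5.25% → €1.24
Hard cider (6-pack) €14.95: beer, wine and spirits → 12.75% → €1.91
Total tax = €9.07 + €0.81 + €1.34 + €1.24 + €1.91 = €14.37

€14.37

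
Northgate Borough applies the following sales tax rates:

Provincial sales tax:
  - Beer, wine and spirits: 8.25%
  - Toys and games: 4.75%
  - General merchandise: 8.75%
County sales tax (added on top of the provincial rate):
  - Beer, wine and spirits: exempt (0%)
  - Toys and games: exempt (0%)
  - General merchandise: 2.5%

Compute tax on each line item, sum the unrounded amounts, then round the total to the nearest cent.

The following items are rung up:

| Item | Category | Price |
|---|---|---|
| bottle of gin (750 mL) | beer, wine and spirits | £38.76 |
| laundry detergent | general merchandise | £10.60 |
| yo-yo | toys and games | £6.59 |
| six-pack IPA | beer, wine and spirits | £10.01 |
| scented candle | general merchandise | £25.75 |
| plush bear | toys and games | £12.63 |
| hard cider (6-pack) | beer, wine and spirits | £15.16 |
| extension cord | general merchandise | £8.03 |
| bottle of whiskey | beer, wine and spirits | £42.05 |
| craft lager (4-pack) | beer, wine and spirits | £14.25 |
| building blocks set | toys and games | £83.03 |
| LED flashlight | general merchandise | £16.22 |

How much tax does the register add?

Bottle of gin (750 mL) £38.76: beer, wine and spirits → 8.25% + 0% county = 8.25% → £3.1977
Laundry detergent £10.60: general merchandise → 8.75% + 2.5% county = 11.25% → £1.1925
Yo-yo £6.59: toys and games → 4.75% + 0% county = 4.75% → £0.313025
Six-pack IPA £10.01: beer, wine and spirits → 8.25% + 0% county = 8.25% → £0.825825
Scented candle £25.75: general merchandise → 8.75% + 2.5% county = 11.25% → £2.896875
Plush bear £12.63: toys and games → 4.75% + 0% county = 4.75% → £0.599925
Hard cider (6-pack) £15.16: beer, wine and spirits → 8.25% + 0% county = 8.25% → £1.2507
Extension cord £8.03: general merchandise → 8.75% + 2.5% county = 11.25% → £0.903375
Bottle of whiskey £42.05: beer, wine and spirits → 8.25% + 0% county = 8.25% → £3.469125
Craft lager (4-pack) £14.25: beer, wine and spirits → 8.25% + 0% county = 8.25% → £1.175625
Building blocks set £83.03: toys and games → 4.75% + 0% county = 4.75% → £3.943925
LED flashlight £16.22: general merchandise → 8.75% + 2.5% county = 11.25% → £1.82475
Unrounded tax sum = £21.59335 → £21.59

£21.59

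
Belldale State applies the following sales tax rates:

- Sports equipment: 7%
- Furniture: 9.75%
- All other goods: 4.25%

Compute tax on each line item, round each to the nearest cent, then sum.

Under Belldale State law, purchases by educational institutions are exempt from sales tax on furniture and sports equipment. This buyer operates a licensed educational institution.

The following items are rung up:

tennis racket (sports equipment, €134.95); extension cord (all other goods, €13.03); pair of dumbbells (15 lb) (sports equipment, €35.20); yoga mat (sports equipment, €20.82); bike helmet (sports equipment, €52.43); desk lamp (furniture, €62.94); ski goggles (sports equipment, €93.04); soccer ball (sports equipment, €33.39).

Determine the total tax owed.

Tennis racket €134.95: sports equipment, buyer-exempt → 0% → €0.00
Extension cord €13.03: all other goods → 4.25% → €0.55
Pair of dumbbells (15 lb) €35.20: sports equipment, buyer-exempt → 0% → €0.00
Yoga mat €20.82: sports equipment, buyer-exempt → 0% → €0.00
Bike helmet €52.43: sports equipment, buyer-exempt → 0% → €0.00
Desk lamp €62.94: furniture, buyer-exempt → 0% → €0.00
Ski goggles €93.04: sports equipment, buyer-exempt → 0% → €0.00
Soccer ball €33.39: sports equipment, buyer-exempt → 0% → €0.00
Total tax = €0.55

€0.55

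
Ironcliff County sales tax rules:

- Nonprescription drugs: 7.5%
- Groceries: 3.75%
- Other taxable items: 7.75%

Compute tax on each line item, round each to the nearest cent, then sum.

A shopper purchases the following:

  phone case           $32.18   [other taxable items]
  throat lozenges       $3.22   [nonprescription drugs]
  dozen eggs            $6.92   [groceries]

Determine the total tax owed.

Phone case $32.18: other taxable items → 7.75% → $2.49
Throat lozenges $3.22: nonprescription drugs → 7.5% → $0.24
Dozen eggs $6.92: groceries → 3.75% → $0.26
Total tax = $2.49 + $0.24 + $0.26 = $2.99

$2.99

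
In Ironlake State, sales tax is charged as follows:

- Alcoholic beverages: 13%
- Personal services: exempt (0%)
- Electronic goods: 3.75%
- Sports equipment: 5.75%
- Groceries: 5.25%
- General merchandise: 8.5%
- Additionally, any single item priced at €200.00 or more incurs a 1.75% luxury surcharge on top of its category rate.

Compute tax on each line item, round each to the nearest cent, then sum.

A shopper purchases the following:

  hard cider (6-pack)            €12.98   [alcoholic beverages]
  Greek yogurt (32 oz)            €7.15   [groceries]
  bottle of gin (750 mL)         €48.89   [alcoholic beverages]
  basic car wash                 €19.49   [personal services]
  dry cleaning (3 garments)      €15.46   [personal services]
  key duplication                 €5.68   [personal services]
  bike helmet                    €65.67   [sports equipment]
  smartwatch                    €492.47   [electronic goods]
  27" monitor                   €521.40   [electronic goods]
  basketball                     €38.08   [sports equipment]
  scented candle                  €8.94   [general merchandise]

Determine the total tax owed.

Hard cider (6-pack) €12.98: alcoholic beverages → 13% → €1.69
Greek yogurt (32 oz) €7.15: groceries → 5.25% → €0.38
Bottle of gin (750 mL) €48.89: alcoholic beverages → 13% → €6.36
Basic car wash €19.49: personal services → 0% → €0.00
Dry cleaning (3 garments) €15.46: personal services → 0% → €0.00
Key duplication €5.68: personal services → 0% → €0.00
Bike helmet €65.67: sports equipment → 5.75% → €3.78
Smartwatch €492.47: electronic goods → 3.75% + 1.75% surcharge = 5.5% → €27.09
27" monitor €521.40: electronic goods → 3.75% + 1.75% surcharge = 5.5% → €28.68
Basketball €38.08: sports equipment → 5.75% → €2.19
Scented candle €8.94: general merchandise → 8.5% → €0.76
Total tax = €1.69 + €0.38 + €6.36 + €3.78 + €27.09 + €28.68 + €2.19 + €0.76 = €70.93

€70.93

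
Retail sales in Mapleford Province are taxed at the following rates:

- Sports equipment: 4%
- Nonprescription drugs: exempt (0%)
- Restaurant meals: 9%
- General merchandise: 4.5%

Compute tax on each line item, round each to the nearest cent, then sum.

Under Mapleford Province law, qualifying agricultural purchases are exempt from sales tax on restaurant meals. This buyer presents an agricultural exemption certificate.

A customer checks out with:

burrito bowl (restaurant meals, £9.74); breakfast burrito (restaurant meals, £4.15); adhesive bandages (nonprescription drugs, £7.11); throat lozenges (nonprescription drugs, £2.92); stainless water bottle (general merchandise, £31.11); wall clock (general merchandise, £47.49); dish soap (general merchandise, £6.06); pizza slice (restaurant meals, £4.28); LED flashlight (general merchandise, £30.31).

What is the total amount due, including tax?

Burrito bowl £9.74: restaurant meals, buyer-exempt → 0% → £0.00
Breakfast burrito £4.15: restaurant meals, buyer-exempt → 0% → £0.00
Adhesive bandages £7.11: nonprescription drugs → 0% → £0.00
Throat lozenges £2.92: nonprescription drugs → 0% → £0.00
Stainless water bottle £31.11: general merchandise → 4.5% → £1.40
Wall clock £47.49: general merchandise → 4.5% → £2.14
Dish soap £6.06: general merchandise → 4.5% → £0.27
Pizza slice £4.28: restaurant meals, buyer-exempt → 0% → £0.00
LED flashlight £30.31: general merchandise → 4.5% → £1.36
Subtotal = £143.17; tax = £5.17; total due = £148.34

£148.34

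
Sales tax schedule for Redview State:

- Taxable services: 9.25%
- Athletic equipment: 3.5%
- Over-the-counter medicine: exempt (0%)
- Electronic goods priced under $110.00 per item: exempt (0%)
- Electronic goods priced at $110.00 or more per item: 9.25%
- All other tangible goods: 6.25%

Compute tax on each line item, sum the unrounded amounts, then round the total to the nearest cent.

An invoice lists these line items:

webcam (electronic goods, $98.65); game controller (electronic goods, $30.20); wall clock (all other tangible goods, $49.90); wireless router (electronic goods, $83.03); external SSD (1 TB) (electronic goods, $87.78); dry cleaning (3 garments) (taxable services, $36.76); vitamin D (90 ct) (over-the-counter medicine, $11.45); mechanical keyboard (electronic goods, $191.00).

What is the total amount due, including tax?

$612.96

Webcam $98.65: electronic goods, under $110.00 → 0% → $0.00
Game controller $30.20: electronic goods, under $110.00 → 0% → $0.00
Wall clock $49.90: all other tangible goods → 6.25% → $3.11875
Wireless router $83.03: electronic goods, under $110.00 → 0% → $0.00
External SSD (1 TB) $87.78: electronic goods, under $110.00 → 0% → $0.00
Dry cleaning (3 garments) $36.76: taxable services → 9.25% → $3.4003
Vitamin D (90 ct) $11.45: over-the-counter medicine → 0% → $0.00
Mechanical keyboard $191.00: electronic goods, $110.00 or more → 9.25% → $17.6675
Subtotal = $588.77; unrounded tax = $24.18655 → $24.19; total due = $612.96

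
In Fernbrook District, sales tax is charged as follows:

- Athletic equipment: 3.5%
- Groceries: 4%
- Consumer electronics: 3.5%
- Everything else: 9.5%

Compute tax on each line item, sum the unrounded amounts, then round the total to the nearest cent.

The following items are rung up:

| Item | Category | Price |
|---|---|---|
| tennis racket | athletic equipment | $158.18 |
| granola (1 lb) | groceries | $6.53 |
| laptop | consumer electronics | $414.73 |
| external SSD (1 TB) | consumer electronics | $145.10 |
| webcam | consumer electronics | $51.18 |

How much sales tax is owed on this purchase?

Tennis racket $158.18: athletic equipment → 3.5% → $5.5363
Granola (1 lb) $6.53: groceries → 4% → $0.2612
Laptop $414.73: consumer electronics → 3.5% → $14.51555
External SSD (1 TB) $145.10: consumer electronics → 3.5% → $5.0785
Webcam $51.18: consumer electronics → 3.5% → $1.7913
Unrounded tax sum = $27.18285 → $27.18

$27.18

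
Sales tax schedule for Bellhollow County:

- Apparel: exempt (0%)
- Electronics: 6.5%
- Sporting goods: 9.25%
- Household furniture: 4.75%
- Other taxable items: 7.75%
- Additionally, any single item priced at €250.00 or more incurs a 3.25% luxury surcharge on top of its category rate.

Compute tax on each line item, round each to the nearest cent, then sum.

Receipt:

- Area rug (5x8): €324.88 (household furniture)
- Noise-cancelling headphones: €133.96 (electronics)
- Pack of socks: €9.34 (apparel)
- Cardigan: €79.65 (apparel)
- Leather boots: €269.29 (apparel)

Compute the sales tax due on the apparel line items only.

€8.75

Pack of socks €9.34: apparel → 0% → €0.00
Cardigan €79.65: apparel → 0% → €0.00
Leather boots €269.29: apparel → 0% + 3.25% surcharge = 3.25% → €8.75
Tax on apparel = €0.00 + €0.00 + €8.75 = €8.75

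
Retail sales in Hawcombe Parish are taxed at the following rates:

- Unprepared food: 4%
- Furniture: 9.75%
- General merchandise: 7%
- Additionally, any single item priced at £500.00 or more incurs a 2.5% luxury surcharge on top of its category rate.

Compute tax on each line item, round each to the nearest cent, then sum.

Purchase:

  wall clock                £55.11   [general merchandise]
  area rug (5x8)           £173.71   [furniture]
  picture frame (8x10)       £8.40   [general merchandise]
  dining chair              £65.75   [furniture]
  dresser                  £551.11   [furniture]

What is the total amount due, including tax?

£949.39

Wall clock £55.11: general merchandise → 7% → £3.86
Area rug (5x8) £173.71: furniture → 9.75% → £16.94
Picture frame (8x10) £8.40: general merchandise → 7% → £0.59
Dining chair £65.75: furniture → 9.75% → £6.41
Dresser £551.11: furniture → 9.75% + 2.5% surcharge = 12.25% → £67.51
Subtotal = £854.08; tax = £95.31; total due = £949.39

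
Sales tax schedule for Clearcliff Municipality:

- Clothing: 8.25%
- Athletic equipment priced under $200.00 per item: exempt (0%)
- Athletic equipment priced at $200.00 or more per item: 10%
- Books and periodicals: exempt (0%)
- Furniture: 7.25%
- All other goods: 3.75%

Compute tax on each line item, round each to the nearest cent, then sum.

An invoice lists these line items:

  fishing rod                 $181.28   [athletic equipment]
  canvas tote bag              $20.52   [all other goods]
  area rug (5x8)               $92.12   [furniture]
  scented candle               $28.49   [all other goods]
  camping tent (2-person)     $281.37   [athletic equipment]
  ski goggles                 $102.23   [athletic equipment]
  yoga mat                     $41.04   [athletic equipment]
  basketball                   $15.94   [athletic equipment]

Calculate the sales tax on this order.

$36.66

Fishing rod $181.28: athletic equipment, under $200.00 → 0% → $0.00
Canvas tote bag $20.52: all other goods → 3.75% → $0.77
Area rug (5x8) $92.12: furniture → 7.25% → $6.68
Scented candle $28.49: all other goods → 3.75% → $1.07
Camping tent (2-person) $281.37: athletic equipment, $200.00 or more → 10% → $28.14
Ski goggles $102.23: athletic equipment, under $200.00 → 0% → $0.00
Yoga mat $41.04: athletic equipment, under $200.00 → 0% → $0.00
Basketball $15.94: athletic equipment, under $200.00 → 0% → $0.00
Total tax = $0.77 + $6.68 + $1.07 + $28.14 = $36.66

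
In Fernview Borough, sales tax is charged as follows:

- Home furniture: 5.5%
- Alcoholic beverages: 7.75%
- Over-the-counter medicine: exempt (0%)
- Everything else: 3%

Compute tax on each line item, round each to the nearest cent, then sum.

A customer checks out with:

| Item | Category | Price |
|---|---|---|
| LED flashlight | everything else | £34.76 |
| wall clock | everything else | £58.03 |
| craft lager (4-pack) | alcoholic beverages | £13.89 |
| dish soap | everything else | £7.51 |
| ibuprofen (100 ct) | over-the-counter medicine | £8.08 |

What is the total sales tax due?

£4.09

LED flashlight £34.76: everything else → 3% → £1.04
Wall clock £58.03: everything else → 3% → £1.74
Craft lager (4-pack) £13.89: alcoholic beverages → 7.75% → £1.08
Dish soap £7.51: everything else → 3% → £0.23
Ibuprofen (100 ct) £8.08: over-the-counter medicine → 0% → £0.00
Total tax = £1.04 + £1.74 + £1.08 + £0.23 = £4.09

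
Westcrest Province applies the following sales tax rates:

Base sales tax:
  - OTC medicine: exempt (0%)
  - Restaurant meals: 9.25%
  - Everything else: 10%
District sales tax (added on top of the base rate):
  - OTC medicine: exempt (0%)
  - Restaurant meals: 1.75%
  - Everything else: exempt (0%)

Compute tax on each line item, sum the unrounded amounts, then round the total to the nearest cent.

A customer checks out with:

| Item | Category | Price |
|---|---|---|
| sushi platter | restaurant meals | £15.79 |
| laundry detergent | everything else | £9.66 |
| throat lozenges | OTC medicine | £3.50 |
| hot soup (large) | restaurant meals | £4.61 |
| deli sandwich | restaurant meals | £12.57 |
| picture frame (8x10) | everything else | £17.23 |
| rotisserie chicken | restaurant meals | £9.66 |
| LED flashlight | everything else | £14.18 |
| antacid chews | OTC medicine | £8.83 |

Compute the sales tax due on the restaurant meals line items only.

Sushi platter £15.79: restaurant meals → 9.25% + 1.75% district = 11% → £1.7369
Hot soup (large) £4.61: restaurant meals → 9.25% + 1.75% district = 11% → £0.5071
Deli sandwich £12.57: restaurant meals → 9.25% + 1.75% district = 11% → £1.3827
Rotisserie chicken £9.66: restaurant meals → 9.25% + 1.75% district = 11% → £1.0626
Tax on restaurant meals: unrounded sum = £4.6893 → £4.69

£4.69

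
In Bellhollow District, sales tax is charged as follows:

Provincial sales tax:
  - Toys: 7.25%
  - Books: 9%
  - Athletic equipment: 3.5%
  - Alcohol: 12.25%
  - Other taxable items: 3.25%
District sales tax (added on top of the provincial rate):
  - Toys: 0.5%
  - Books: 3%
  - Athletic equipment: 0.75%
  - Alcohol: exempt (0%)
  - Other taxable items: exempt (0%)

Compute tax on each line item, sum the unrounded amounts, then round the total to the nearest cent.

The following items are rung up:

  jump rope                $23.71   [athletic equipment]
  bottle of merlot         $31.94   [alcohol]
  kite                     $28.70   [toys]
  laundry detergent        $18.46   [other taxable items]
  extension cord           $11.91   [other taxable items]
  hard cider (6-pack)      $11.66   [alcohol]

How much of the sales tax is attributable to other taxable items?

$0.99

Laundry detergent $18.46: other taxable items → 3.25% + 0% district = 3.25% → $0.59995
Extension cord $11.91: other taxable items → 3.25% + 0% district = 3.25% → $0.387075
Tax on other taxable items: unrounded sum = $0.987025 → $0.99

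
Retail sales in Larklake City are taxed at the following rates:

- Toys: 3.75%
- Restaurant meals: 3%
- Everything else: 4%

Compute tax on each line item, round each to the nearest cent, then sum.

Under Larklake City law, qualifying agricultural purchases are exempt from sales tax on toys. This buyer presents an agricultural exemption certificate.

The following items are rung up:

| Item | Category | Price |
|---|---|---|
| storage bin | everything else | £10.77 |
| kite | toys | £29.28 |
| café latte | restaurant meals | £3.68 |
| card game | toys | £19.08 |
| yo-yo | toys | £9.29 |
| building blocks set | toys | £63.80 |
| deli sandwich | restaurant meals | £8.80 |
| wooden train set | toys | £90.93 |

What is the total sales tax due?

£0.80

Storage bin £10.77: everything else → 4% → £0.43
Kite £29.28: toys, buyer-exempt → 0% → £0.00
Café latte £3.68: restaurant meals → 3% → £0.11
Card game £19.08: toys, buyer-exempt → 0% → £0.00
Yo-yo £9.29: toys, buyer-exempt → 0% → £0.00
Building blocks set £63.80: toys, buyer-exempt → 0% → £0.00
Deli sandwich £8.80: restaurant meals → 3% → £0.26
Wooden train set £90.93: toys, buyer-exempt → 0% → £0.00
Total tax = £0.43 + £0.11 + £0.26 = £0.80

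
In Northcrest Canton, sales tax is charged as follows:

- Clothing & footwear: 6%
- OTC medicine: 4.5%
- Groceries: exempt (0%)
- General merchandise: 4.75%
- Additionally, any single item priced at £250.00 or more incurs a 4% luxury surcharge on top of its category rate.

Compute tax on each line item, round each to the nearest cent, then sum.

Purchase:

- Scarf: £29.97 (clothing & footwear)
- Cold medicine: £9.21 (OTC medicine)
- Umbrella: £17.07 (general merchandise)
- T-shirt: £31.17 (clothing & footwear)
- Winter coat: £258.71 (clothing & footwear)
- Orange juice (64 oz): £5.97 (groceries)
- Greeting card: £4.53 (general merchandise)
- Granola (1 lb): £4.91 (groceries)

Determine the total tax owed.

£30.98

Scarf £29.97: clothing & footwear → 6% → £1.80
Cold medicine £9.21: OTC medicine → 4.5% → £0.41
Umbrella £17.07: general merchandise → 4.75% → £0.81
T-shirt £31.17: clothing & footwear → 6% → £1.87
Winter coat £258.71: clothing & footwear → 6% + 4% surcharge = 10% → £25.87
Orange juice (64 oz) £5.97: groceries → 0% → £0.00
Greeting card £4.53: general merchandise → 4.75% → £0.22
Granola (1 lb) £4.91: groceries → 0% → £0.00
Total tax = £1.80 + £0.41 + £0.81 + £1.87 + £25.87 + £0.22 = £30.98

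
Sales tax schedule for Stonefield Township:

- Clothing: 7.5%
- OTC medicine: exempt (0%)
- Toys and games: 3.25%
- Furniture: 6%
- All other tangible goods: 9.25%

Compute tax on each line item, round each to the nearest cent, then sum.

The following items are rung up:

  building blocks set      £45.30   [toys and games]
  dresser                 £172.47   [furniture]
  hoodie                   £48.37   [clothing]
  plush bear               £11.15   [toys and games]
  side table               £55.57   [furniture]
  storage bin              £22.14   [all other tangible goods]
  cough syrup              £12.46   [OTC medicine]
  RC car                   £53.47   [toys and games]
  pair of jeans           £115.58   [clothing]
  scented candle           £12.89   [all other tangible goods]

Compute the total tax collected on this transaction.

£32.79

Building blocks set £45.30: toys and games → 3.25% → £1.47
Dresser £172.47: furniture → 6% → £10.35
Hoodie £48.37: clothing → 7.5% → £3.63
Plush bear £11.15: toys and games → 3.25% → £0.36
Side table £55.57: furniture → 6% → £3.33
Storage bin £22.14: all other tangible goods → 9.25% → £2.05
Cough syrup £12.46: OTC medicine → 0% → £0.00
RC car £53.47: toys and games → 3.25% → £1.74
Pair of jeans £115.58: clothing → 7.5% → £8.67
Scented candle £12.89: all other tangible goods → 9.25% → £1.19
Total tax = £1.47 + £10.35 + £3.63 + £0.36 + £3.33 + £2.05 + £1.74 + £8.67 + £1.19 = £32.79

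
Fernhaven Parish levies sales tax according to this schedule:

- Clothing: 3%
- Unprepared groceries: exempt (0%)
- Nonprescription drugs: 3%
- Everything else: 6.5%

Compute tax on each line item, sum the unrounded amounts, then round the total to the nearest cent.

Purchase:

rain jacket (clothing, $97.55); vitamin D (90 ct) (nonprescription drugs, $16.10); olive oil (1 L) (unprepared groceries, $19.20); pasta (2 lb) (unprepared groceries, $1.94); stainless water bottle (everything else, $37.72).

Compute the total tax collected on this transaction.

$5.86

Rain jacket $97.55: clothing → 3% → $2.9265
Vitamin D (90 ct) $16.10: nonprescription drugs → 3% → $0.483
Olive oil (1 L) $19.20: unprepared groceries → 0% → $0.00
Pasta (2 lb) $1.94: unprepared groceries → 0% → $0.00
Stainless water bottle $37.72: everything else → 6.5% → $2.4518
Unrounded tax sum = $5.8613 → $5.86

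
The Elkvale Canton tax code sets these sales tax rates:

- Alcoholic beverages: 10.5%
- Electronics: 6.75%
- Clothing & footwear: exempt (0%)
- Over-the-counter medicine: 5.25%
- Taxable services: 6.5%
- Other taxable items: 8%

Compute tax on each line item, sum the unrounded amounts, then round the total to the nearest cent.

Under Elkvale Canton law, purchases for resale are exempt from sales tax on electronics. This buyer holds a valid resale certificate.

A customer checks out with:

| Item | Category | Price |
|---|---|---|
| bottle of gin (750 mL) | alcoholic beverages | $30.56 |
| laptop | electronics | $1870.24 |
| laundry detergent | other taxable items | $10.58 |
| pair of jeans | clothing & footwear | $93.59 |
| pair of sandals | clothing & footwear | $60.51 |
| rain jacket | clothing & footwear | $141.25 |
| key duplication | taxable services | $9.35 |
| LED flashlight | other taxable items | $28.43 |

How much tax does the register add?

Bottle of gin (750 mL) $30.56: alcoholic beverages → 10.5% → $3.2088
Laptop $1870.24: electronics, buyer-exempt → 0% → $0.00
Laundry detergent $10.58: other taxable items → 8% → $0.8464
Pair of jeans $93.59: clothing & footwear → 0% → $0.00
Pair of sandals $60.51: clothing & footwear → 0% → $0.00
Rain jacket $141.25: clothing & footwear → 0% → $0.00
Key duplication $9.35: taxable services → 6.5% → $0.60775
LED flashlight $28.43: other taxable items → 8% → $2.2744
Unrounded tax sum = $6.93735 → $6.94

$6.94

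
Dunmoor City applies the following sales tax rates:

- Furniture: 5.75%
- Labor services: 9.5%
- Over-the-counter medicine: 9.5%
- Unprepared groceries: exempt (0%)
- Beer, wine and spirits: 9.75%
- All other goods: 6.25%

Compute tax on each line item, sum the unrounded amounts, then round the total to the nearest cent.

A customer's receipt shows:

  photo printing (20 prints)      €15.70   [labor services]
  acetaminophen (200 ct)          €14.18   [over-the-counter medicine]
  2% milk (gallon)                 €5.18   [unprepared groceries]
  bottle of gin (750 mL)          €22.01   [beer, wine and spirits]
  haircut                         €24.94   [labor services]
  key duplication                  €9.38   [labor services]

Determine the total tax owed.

Photo printing (20 prints) €15.70: labor services → 9.5% → €1.4915
Acetaminophen (200 ct) €14.18: over-the-counter medicine → 9.5% → €1.3471
2% milk (gallon) €5.18: unprepared groceries → 0% → €0.00
Bottle of gin (750 mL) €22.01: beer, wine and spirits → 9.75% → €2.145975
Haircut €24.94: labor services → 9.5% → €2.3693
Key duplication €9.38: labor services → 9.5% → €0.8911
Unrounded tax sum = €8.244975 → €8.24

€8.24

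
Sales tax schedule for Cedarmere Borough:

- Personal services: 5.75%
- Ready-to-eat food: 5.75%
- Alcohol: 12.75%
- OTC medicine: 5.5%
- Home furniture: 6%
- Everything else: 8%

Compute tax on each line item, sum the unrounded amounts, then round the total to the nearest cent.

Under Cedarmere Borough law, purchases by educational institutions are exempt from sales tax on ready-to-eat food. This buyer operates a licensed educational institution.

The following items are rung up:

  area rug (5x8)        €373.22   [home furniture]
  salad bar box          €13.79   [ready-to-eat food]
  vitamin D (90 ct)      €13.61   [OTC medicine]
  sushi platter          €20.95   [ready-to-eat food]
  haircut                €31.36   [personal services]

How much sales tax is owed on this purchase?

€24.94

Area rug (5x8) €373.22: home furniture → 6% → €22.3932
Salad bar box €13.79: ready-to-eat food, buyer-exempt → 0% → €0.00
Vitamin D (90 ct) €13.61: OTC medicine → 5.5% → €0.74855
Sushi platter €20.95: ready-to-eat food, buyer-exempt → 0% → €0.00
Haircut €31.36: personal services → 5.75% → €1.8032
Unrounded tax sum = €24.94495 → €24.94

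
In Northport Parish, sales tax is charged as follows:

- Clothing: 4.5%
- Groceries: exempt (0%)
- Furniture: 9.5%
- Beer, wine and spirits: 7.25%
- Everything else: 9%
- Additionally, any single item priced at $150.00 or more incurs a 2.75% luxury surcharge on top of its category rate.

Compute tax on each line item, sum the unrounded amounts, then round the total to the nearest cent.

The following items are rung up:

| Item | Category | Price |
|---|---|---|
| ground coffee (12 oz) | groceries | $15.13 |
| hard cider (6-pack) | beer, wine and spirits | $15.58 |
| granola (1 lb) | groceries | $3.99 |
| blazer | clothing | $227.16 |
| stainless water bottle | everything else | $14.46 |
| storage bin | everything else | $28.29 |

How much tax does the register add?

Ground coffee (12 oz) $15.13: groceries → 0% → $0.00
Hard cider (6-pack) $15.58: beer, wine and spirits → 7.25% → $1.12955
Granola (1 lb) $3.99: groceries → 0% → $0.00
Blazer $227.16: clothing → 4.5% + 2.75% surcharge = 7.25% → $16.4691
Stainless water bottle $14.46: everything else → 9% → $1.3014
Storage bin $28.29: everything else → 9% → $2.5461
Unrounded tax sum = $21.44615 → $21.45

$21.45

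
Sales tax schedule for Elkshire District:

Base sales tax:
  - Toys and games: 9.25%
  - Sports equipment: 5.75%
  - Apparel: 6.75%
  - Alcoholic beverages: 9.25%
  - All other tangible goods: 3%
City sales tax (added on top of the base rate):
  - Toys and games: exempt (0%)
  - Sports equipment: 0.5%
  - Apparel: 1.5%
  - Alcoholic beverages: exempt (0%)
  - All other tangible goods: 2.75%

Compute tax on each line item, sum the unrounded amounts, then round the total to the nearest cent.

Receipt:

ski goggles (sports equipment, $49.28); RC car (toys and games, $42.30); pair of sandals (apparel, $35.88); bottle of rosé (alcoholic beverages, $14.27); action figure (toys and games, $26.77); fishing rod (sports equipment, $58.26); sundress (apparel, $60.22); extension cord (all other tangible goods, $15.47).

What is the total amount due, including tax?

$325.70

Ski goggles $49.28: sports equipment → 5.75% + 0.5% city = 6.25% → $3.08
RC car $42.30: toys and games → 9.25% + 0% city = 9.25% → $3.91275
Pair of sandals $35.88: apparel → 6.75% + 1.5% city = 8.25% → $2.9601
Bottle of rosé $14.27: alcoholic beverages → 9.25% + 0% city = 9.25% → $1.319975
Action figure $26.77: toys and games → 9.25% + 0% city = 9.25% → $2.476225
Fishing rod $58.26: sports equipment → 5.75% + 0.5% city = 6.25% → $3.64125
Sundress $60.22: apparel → 6.75% + 1.5% city = 8.25% → $4.96815
Extension cord $15.47: all other tangible goods → 3% + 2.75% city = 5.75% → $0.889525
Subtotal = $302.45; unrounded tax = $23.247975 → $23.25; total due = $325.70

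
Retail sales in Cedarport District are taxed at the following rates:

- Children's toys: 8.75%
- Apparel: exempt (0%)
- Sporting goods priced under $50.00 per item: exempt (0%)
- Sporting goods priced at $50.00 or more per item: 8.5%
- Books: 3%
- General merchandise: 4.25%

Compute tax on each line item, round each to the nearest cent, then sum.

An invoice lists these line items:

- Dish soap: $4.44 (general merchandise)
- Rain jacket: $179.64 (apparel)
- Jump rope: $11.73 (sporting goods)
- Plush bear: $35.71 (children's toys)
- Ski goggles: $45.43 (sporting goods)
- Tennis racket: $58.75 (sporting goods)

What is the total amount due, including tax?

Dish soap $4.44: general merchandise → 4.25% → $0.19
Rain jacket $179.64: apparel → 0% → $0.00
Jump rope $11.73: sporting goods, under $50.00 → 0% → $0.00
Plush bear $35.71: children's toys → 8.75% → $3.12
Ski goggles $45.43: sporting goods, under $50.00 → 0% → $0.00
Tennis racket $58.75: sporting goods, $50.00 or more → 8.5% → $4.99
Subtotal = $335.70; tax = $8.30; total due = $344.00

$344.00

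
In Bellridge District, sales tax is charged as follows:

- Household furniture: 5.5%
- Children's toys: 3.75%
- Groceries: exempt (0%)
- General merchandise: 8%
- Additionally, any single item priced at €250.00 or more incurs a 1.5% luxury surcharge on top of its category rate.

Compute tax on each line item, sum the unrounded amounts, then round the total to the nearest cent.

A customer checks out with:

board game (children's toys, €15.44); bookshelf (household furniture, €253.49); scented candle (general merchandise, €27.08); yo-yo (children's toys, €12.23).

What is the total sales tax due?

€20.95

Board game €15.44: children's toys → 3.75% → €0.579
Bookshelf €253.49: household furniture → 5.5% + 1.5% surcharge = 7% → €17.7443
Scented candle €27.08: general merchandise → 8% → €2.1664
Yo-yo €12.23: children's toys → 3.75% → €0.458625
Unrounded tax sum = €20.948325 → €20.95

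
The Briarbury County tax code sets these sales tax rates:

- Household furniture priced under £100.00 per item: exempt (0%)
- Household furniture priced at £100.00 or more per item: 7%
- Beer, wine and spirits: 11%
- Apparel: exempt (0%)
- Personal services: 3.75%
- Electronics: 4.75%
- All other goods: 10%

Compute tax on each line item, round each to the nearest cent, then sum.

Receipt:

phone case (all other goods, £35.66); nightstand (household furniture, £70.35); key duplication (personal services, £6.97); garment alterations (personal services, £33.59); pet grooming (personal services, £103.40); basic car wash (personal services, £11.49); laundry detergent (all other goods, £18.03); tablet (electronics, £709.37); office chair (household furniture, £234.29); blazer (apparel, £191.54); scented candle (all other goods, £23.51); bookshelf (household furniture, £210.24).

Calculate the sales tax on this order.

£78.37

Phone case £35.66: all other goods → 10% → £3.57
Nightstand £70.35: household furniture, under £100.00 → 0% → £0.00
Key duplication £6.97: personal services → 3.75% → £0.26
Garment alterations £33.59: personal services → 3.75% → £1.26
Pet grooming £103.40: personal services → 3.75% → £3.88
Basic car wash £11.49: personal services → 3.75% → £0.43
Laundry detergent £18.03: all other goods → 10% → £1.80
Tablet £709.37: electronics → 4.75% → £33.70
Office chair £234.29: household furniture, £100.00 or more → 7% → £16.40
Blazer £191.54: apparel → 0% → £0.00
Scented candle £23.51: all other goods → 10% → £2.35
Bookshelf £210.24: household furniture, £100.00 or more → 7% → £14.72
Total tax = £3.57 + £0.26 + £1.26 + £3.88 + £0.43 + £1.80 + £33.70 + £16.40 + £2.35 + £14.72 = £78.37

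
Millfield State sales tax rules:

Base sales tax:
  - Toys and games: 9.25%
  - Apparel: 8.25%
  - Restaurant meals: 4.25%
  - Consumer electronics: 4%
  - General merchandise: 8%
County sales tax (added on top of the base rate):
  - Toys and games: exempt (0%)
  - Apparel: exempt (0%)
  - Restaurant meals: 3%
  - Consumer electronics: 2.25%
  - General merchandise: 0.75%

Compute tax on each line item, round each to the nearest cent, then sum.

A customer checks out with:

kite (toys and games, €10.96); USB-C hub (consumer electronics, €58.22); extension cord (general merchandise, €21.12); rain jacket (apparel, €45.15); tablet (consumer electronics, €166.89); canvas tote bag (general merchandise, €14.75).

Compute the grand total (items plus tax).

€339.03

Kite €10.96: toys and games → 9.25% + 0% county = 9.25% → €1.01
USB-C hub €58.22: consumer electronics → 4% + 2.25% county = 6.25% → €3.64
Extension cord €21.12: general merchandise → 8% + 0.75% county = 8.75% → €1.85
Rain jacket €45.15: apparel → 8.25% + 0% county = 8.25% → €3.72
Tablet €166.89: consumer electronics → 4% + 2.25% county = 6.25% → €10.43
Canvas tote bag €14.75: general merchandise → 8% + 0.75% county = 8.75% → €1.29
Subtotal = €317.09; tax = €21.94; total due = €339.03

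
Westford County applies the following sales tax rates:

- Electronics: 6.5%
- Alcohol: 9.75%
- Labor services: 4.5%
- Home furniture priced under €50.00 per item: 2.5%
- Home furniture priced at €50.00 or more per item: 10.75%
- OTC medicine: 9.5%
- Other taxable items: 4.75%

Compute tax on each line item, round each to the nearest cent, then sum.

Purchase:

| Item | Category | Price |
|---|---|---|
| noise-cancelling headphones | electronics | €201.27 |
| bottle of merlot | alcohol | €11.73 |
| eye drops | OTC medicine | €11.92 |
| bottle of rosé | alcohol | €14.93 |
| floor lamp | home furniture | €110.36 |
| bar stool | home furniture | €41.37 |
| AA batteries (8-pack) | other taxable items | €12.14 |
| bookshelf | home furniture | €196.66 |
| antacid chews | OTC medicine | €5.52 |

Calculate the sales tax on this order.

Noise-cancelling headphones €201.27: electronics → 6.5% → €13.08
Bottle of merlot €11.73: alcohol → 9.75% → €1.14
Eye drops €11.92: OTC medicine → 9.5% → €1.13
Bottle of rosé €14.93: alcohol → 9.75% → €1.46
Floor lamp €110.36: home furniture, €50.00 or more → 10.75% → €11.86
Bar stool €41.37: home furniture, under €50.00 → 2.5% → €1.03
AA batteries (8-pack) €12.14: other taxable items → 4.75% → €0.58
Bookshelf €196.66: home furniture, €50.00 or more → 10.75% → €21.14
Antacid chews €5.52: OTC medicine → 9.5% → €0.52
Total tax = €13.08 + €1.14 + €1.13 + €1.46 + €11.86 + €1.03 + €0.58 + €21.14 + €0.52 = €51.94

€51.94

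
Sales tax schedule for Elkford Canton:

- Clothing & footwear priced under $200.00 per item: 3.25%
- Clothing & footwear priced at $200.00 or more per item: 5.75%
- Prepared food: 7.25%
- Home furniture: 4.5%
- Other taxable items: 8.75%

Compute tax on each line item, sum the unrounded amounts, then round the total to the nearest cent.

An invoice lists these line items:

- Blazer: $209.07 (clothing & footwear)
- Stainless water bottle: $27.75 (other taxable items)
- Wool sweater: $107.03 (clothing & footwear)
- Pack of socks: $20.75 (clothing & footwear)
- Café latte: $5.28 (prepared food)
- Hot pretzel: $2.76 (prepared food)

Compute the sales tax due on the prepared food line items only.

$0.58

Café latte $5.28: prepared food → 7.25% → $0.3828
Hot pretzel $2.76: prepared food → 7.25% → $0.2001
Tax on prepared food: unrounded sum = $0.5829 → $0.58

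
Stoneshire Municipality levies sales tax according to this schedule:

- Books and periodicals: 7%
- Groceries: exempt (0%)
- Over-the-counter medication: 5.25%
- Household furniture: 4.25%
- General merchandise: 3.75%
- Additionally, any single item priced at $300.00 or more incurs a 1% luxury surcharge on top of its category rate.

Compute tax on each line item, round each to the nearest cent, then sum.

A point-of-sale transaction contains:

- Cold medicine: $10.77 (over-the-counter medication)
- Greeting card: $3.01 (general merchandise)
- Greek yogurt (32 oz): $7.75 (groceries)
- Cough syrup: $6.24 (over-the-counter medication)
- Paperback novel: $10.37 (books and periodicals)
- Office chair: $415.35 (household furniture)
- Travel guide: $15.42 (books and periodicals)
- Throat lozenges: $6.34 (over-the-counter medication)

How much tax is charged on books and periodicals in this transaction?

Paperback novel $10.37: books and periodicals → 7% → $0.73
Travel guide $15.42: books and periodicals → 7% → $1.08
Tax on books and periodicals = $0.73 + $1.08 = $1.81

$1.81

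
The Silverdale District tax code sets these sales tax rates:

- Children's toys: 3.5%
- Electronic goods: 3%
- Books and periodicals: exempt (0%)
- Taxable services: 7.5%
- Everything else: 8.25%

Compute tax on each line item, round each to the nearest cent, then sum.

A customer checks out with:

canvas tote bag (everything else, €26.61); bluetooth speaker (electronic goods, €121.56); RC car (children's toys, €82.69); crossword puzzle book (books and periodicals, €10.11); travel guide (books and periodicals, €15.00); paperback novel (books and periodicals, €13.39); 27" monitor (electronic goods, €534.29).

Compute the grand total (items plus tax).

Canvas tote bag €26.61: everything else → 8.25% → €2.20
Bluetooth speaker €121.56: electronic goods → 3% → €3.65
RC car €82.69: children's toys → 3.5% → €2.89
Crossword puzzle book €10.11: books and periodicals → 0% → €0.00
Travel guide €15.00: books and periodicals → 0% → €0.00
Paperback novel €13.39: books and periodicals → 0% → €0.00
27" monitor €534.29: electronic goods → 3% → €16.03
Subtotal = €803.65; tax = €24.77; total due = €828.42

€828.42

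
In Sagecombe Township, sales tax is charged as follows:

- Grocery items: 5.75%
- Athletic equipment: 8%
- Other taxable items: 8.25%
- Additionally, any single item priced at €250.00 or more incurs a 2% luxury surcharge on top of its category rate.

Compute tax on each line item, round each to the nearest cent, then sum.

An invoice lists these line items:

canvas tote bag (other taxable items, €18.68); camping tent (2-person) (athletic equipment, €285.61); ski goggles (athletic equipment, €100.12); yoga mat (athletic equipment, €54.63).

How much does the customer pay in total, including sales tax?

Canvas tote bag €18.68: other taxable items → 8.25% → €1.54
Camping tent (2-person) €285.61: athletic equipment → 8% + 2% surcharge = 10% → €28.56
Ski goggles €100.12: athletic equipment → 8% → €8.01
Yoga mat €54.63: athletic equipment → 8% → €4.37
Subtotal = €459.04; tax = €42.48; total due = €501.52

€501.52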